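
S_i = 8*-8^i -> [8, -64, 512, -4096, 32768]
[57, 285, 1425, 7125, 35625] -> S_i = 57*5^i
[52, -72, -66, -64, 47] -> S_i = Random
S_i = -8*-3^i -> [-8, 24, -72, 216, -648]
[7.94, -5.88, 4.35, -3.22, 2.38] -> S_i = 7.94*(-0.74)^i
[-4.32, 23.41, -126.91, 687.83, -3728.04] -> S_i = -4.32*(-5.42)^i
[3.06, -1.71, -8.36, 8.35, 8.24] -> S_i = Random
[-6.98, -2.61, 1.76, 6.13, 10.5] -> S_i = -6.98 + 4.37*i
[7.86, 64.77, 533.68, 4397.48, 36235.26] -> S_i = 7.86*8.24^i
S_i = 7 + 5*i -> [7, 12, 17, 22, 27]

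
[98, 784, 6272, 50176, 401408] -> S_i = 98*8^i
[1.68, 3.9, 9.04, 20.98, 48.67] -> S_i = 1.68*2.32^i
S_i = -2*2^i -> [-2, -4, -8, -16, -32]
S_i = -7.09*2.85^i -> [-7.09, -20.21, -57.59, -164.13, -467.76]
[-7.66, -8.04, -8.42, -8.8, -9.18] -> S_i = -7.66 + -0.38*i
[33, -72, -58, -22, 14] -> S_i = Random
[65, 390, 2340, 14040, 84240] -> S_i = 65*6^i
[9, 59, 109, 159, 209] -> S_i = 9 + 50*i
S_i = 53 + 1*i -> [53, 54, 55, 56, 57]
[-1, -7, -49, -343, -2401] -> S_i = -1*7^i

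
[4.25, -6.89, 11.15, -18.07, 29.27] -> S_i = 4.25*(-1.62)^i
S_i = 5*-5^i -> [5, -25, 125, -625, 3125]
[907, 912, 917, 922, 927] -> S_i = 907 + 5*i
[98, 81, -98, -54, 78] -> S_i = Random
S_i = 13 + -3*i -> [13, 10, 7, 4, 1]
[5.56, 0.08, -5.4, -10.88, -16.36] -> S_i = 5.56 + -5.48*i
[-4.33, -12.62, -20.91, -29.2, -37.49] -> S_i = -4.33 + -8.29*i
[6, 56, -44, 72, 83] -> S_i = Random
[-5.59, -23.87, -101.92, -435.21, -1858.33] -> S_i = -5.59*4.27^i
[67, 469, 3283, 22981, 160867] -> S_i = 67*7^i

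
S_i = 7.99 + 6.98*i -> [7.99, 14.97, 21.95, 28.93, 35.91]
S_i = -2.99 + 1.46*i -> [-2.99, -1.53, -0.07, 1.39, 2.85]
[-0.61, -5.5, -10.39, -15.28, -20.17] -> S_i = -0.61 + -4.89*i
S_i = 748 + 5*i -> [748, 753, 758, 763, 768]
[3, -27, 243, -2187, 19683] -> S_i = 3*-9^i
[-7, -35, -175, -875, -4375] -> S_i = -7*5^i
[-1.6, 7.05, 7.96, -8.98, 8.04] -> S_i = Random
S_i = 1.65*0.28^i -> [1.65, 0.46, 0.13, 0.04, 0.01]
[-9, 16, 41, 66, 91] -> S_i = -9 + 25*i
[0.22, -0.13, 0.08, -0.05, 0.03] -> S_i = 0.22*(-0.61)^i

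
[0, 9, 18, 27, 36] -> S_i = 0 + 9*i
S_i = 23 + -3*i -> [23, 20, 17, 14, 11]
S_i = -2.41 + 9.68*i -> [-2.41, 7.27, 16.95, 26.63, 36.31]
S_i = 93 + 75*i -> [93, 168, 243, 318, 393]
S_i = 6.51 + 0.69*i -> [6.51, 7.2, 7.89, 8.58, 9.27]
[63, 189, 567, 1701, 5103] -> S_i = 63*3^i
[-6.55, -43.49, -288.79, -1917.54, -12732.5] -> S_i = -6.55*6.64^i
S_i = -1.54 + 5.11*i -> [-1.54, 3.57, 8.68, 13.79, 18.9]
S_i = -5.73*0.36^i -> [-5.73, -2.06, -0.74, -0.27, -0.1]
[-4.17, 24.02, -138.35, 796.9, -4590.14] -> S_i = -4.17*(-5.76)^i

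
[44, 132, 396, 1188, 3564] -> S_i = 44*3^i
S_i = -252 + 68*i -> [-252, -184, -116, -48, 20]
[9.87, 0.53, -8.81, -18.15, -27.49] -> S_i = 9.87 + -9.34*i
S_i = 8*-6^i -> [8, -48, 288, -1728, 10368]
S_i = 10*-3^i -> [10, -30, 90, -270, 810]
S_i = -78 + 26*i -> [-78, -52, -26, 0, 26]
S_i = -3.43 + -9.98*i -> [-3.43, -13.41, -23.39, -33.37, -43.35]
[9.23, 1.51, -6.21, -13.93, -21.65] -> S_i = 9.23 + -7.72*i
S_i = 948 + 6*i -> [948, 954, 960, 966, 972]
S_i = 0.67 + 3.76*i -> [0.67, 4.43, 8.19, 11.95, 15.71]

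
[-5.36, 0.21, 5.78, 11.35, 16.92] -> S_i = -5.36 + 5.57*i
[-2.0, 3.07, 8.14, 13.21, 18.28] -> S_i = -2.00 + 5.07*i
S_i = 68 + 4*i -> [68, 72, 76, 80, 84]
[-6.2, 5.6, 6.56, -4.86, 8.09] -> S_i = Random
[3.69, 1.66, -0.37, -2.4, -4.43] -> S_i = 3.69 + -2.03*i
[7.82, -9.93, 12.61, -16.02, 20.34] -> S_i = 7.82*(-1.27)^i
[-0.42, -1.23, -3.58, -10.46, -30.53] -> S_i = -0.42*2.92^i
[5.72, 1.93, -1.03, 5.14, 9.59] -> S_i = Random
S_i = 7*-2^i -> [7, -14, 28, -56, 112]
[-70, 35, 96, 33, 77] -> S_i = Random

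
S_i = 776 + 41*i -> [776, 817, 858, 899, 940]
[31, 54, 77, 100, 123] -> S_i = 31 + 23*i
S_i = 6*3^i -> [6, 18, 54, 162, 486]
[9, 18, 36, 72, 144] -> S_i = 9*2^i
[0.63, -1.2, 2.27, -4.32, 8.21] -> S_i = 0.63*(-1.90)^i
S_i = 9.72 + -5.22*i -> [9.72, 4.5, -0.72, -5.94, -11.16]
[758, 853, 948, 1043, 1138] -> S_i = 758 + 95*i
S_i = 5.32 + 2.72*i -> [5.32, 8.04, 10.76, 13.48, 16.2]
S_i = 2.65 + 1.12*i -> [2.65, 3.77, 4.89, 6.01, 7.13]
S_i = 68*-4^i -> [68, -272, 1088, -4352, 17408]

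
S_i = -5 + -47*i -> [-5, -52, -99, -146, -193]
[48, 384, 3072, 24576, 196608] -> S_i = 48*8^i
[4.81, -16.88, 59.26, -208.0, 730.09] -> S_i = 4.81*(-3.51)^i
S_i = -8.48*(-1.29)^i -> [-8.48, 10.94, -14.11, 18.2, -23.48]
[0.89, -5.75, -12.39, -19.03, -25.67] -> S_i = 0.89 + -6.64*i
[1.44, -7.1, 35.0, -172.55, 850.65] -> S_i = 1.44*(-4.93)^i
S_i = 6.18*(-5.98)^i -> [6.18, -36.96, 221.0, -1321.58, 7903.02]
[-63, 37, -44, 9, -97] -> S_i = Random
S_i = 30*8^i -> [30, 240, 1920, 15360, 122880]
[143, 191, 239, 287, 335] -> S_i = 143 + 48*i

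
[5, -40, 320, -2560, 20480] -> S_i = 5*-8^i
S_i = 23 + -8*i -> [23, 15, 7, -1, -9]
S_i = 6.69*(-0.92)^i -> [6.69, -6.15, 5.66, -5.21, 4.79]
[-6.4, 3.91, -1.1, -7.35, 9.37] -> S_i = Random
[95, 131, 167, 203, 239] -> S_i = 95 + 36*i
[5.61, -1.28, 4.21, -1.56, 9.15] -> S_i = Random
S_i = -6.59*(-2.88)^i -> [-6.59, 18.98, -54.66, 157.42, -453.37]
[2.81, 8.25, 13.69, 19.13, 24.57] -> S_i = 2.81 + 5.44*i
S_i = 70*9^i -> [70, 630, 5670, 51030, 459270]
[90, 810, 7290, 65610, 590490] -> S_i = 90*9^i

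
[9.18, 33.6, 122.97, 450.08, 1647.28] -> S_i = 9.18*3.66^i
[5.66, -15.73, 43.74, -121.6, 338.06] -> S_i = 5.66*(-2.78)^i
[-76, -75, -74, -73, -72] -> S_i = -76 + 1*i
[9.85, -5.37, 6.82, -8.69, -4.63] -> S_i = Random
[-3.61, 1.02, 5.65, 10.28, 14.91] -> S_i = -3.61 + 4.63*i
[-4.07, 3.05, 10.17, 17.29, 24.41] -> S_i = -4.07 + 7.12*i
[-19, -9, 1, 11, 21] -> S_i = -19 + 10*i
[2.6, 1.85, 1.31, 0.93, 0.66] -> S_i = 2.60*0.71^i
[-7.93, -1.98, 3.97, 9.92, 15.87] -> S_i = -7.93 + 5.95*i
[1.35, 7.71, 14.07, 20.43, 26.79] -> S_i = 1.35 + 6.36*i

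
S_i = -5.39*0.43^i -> [-5.39, -2.32, -1.0, -0.43, -0.18]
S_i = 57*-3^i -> [57, -171, 513, -1539, 4617]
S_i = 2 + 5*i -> [2, 7, 12, 17, 22]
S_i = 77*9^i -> [77, 693, 6237, 56133, 505197]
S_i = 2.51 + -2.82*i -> [2.51, -0.31, -3.13, -5.95, -8.77]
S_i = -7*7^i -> [-7, -49, -343, -2401, -16807]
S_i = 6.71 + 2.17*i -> [6.71, 8.88, 11.05, 13.22, 15.39]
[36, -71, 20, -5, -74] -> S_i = Random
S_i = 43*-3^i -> [43, -129, 387, -1161, 3483]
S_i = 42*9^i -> [42, 378, 3402, 30618, 275562]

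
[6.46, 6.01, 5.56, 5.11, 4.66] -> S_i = 6.46 + -0.45*i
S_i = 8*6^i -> [8, 48, 288, 1728, 10368]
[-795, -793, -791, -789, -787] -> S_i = -795 + 2*i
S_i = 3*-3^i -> [3, -9, 27, -81, 243]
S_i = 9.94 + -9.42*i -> [9.94, 0.52, -8.9, -18.32, -27.74]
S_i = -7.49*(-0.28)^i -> [-7.49, 2.1, -0.59, 0.16, -0.05]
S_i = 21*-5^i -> [21, -105, 525, -2625, 13125]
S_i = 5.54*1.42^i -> [5.54, 7.87, 11.17, 15.86, 22.52]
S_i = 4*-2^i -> [4, -8, 16, -32, 64]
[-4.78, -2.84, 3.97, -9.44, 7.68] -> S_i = Random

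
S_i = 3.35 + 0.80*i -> [3.35, 4.15, 4.95, 5.75, 6.55]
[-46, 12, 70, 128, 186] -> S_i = -46 + 58*i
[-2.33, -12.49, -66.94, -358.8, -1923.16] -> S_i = -2.33*5.36^i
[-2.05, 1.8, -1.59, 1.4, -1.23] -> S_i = -2.05*(-0.88)^i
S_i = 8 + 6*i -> [8, 14, 20, 26, 32]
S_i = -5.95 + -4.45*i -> [-5.95, -10.4, -14.85, -19.3, -23.75]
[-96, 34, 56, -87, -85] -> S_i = Random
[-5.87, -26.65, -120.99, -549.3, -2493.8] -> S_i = -5.87*4.54^i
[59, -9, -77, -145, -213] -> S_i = 59 + -68*i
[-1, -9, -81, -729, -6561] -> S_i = -1*9^i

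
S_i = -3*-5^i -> [-3, 15, -75, 375, -1875]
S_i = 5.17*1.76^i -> [5.17, 9.1, 16.01, 28.19, 49.61]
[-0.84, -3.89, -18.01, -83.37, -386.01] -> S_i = -0.84*4.63^i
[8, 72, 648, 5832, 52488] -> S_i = 8*9^i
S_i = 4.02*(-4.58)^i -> [4.02, -18.41, 84.33, -386.21, 1768.84]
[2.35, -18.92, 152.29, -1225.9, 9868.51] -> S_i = 2.35*(-8.05)^i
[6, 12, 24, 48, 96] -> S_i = 6*2^i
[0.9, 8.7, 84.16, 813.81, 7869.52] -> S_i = 0.90*9.67^i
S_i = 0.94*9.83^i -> [0.94, 9.24, 90.83, 892.87, 8776.92]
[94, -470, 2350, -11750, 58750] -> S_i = 94*-5^i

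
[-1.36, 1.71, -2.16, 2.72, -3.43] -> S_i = -1.36*(-1.26)^i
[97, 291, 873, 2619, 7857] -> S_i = 97*3^i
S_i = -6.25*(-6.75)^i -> [-6.25, 42.19, -284.77, 1922.17, -12974.63]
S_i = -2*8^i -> [-2, -16, -128, -1024, -8192]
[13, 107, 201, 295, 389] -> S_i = 13 + 94*i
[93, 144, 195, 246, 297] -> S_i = 93 + 51*i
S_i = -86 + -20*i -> [-86, -106, -126, -146, -166]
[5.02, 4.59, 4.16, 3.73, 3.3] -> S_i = 5.02 + -0.43*i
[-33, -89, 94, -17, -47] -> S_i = Random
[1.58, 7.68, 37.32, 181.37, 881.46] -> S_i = 1.58*4.86^i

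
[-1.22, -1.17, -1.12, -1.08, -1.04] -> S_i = -1.22*0.96^i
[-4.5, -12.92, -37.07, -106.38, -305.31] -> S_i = -4.50*2.87^i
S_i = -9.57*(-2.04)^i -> [-9.57, 19.52, -39.83, 81.25, -165.74]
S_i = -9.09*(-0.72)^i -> [-9.09, 6.54, -4.71, 3.39, -2.44]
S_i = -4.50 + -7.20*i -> [-4.5, -11.7, -18.9, -26.1, -33.3]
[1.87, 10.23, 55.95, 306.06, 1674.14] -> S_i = 1.87*5.47^i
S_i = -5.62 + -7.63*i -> [-5.62, -13.25, -20.88, -28.51, -36.14]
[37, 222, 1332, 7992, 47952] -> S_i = 37*6^i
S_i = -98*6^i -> [-98, -588, -3528, -21168, -127008]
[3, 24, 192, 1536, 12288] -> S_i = 3*8^i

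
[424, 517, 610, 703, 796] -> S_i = 424 + 93*i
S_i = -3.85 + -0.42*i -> [-3.85, -4.27, -4.69, -5.11, -5.53]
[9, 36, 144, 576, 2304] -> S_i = 9*4^i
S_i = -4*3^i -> [-4, -12, -36, -108, -324]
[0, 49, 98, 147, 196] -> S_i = 0 + 49*i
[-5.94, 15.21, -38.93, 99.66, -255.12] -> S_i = -5.94*(-2.56)^i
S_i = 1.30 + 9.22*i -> [1.3, 10.52, 19.74, 28.96, 38.18]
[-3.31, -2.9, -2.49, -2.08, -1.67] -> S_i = -3.31 + 0.41*i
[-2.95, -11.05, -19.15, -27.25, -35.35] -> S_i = -2.95 + -8.10*i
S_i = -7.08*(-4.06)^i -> [-7.08, 28.74, -116.7, 473.82, -1923.7]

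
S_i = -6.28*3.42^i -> [-6.28, -21.48, -73.45, -251.21, -859.14]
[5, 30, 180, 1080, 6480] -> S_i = 5*6^i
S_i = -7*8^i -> [-7, -56, -448, -3584, -28672]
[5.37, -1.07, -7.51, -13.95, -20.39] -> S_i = 5.37 + -6.44*i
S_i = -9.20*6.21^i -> [-9.2, -57.13, -354.79, -2203.24, -13682.15]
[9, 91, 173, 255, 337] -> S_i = 9 + 82*i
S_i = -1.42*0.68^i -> [-1.42, -0.97, -0.66, -0.45, -0.3]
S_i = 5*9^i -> [5, 45, 405, 3645, 32805]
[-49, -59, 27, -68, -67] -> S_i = Random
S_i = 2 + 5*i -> [2, 7, 12, 17, 22]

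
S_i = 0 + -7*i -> [0, -7, -14, -21, -28]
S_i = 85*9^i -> [85, 765, 6885, 61965, 557685]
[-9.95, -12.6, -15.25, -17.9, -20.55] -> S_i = -9.95 + -2.65*i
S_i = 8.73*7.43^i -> [8.73, 64.86, 481.94, 3580.81, 26605.38]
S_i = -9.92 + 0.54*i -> [-9.92, -9.38, -8.84, -8.3, -7.76]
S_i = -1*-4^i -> [-1, 4, -16, 64, -256]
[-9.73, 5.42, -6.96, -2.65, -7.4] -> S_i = Random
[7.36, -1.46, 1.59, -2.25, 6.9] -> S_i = Random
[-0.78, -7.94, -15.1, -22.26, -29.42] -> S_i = -0.78 + -7.16*i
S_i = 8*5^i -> [8, 40, 200, 1000, 5000]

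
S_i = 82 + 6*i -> [82, 88, 94, 100, 106]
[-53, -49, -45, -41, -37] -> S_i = -53 + 4*i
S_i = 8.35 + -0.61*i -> [8.35, 7.74, 7.13, 6.52, 5.91]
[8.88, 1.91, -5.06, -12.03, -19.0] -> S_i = 8.88 + -6.97*i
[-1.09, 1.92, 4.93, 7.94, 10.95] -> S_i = -1.09 + 3.01*i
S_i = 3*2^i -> [3, 6, 12, 24, 48]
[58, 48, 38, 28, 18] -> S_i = 58 + -10*i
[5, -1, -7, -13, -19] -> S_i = 5 + -6*i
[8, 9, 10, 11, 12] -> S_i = 8 + 1*i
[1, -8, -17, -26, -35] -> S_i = 1 + -9*i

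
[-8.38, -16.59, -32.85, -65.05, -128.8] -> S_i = -8.38*1.98^i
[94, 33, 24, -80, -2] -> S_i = Random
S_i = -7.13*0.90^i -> [-7.13, -6.42, -5.78, -5.2, -4.68]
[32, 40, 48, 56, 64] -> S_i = 32 + 8*i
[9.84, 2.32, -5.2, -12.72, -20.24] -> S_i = 9.84 + -7.52*i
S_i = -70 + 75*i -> [-70, 5, 80, 155, 230]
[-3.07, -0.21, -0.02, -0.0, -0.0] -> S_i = -3.07*0.07^i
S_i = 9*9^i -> [9, 81, 729, 6561, 59049]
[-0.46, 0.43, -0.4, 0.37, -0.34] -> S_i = -0.46*(-0.93)^i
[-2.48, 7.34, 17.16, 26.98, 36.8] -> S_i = -2.48 + 9.82*i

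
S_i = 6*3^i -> [6, 18, 54, 162, 486]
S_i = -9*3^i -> [-9, -27, -81, -243, -729]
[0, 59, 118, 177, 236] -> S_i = 0 + 59*i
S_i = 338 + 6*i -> [338, 344, 350, 356, 362]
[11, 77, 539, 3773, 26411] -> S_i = 11*7^i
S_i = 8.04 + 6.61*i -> [8.04, 14.65, 21.26, 27.87, 34.48]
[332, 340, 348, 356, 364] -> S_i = 332 + 8*i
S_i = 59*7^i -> [59, 413, 2891, 20237, 141659]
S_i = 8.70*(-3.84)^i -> [8.7, -33.41, 128.29, -492.62, 1891.66]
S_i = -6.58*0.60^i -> [-6.58, -3.95, -2.37, -1.42, -0.85]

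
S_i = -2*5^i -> [-2, -10, -50, -250, -1250]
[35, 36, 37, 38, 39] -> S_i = 35 + 1*i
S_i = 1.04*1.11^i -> [1.04, 1.15, 1.28, 1.42, 1.58]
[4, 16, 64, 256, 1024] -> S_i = 4*4^i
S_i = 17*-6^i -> [17, -102, 612, -3672, 22032]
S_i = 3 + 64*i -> [3, 67, 131, 195, 259]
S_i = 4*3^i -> [4, 12, 36, 108, 324]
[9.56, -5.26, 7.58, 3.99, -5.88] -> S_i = Random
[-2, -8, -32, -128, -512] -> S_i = -2*4^i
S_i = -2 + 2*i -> [-2, 0, 2, 4, 6]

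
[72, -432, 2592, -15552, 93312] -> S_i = 72*-6^i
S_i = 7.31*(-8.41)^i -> [7.31, -61.48, 517.02, -4348.16, 36568.01]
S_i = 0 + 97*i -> [0, 97, 194, 291, 388]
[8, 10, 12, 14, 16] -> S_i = 8 + 2*i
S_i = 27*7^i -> [27, 189, 1323, 9261, 64827]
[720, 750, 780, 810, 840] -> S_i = 720 + 30*i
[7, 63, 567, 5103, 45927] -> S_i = 7*9^i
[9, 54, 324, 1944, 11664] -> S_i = 9*6^i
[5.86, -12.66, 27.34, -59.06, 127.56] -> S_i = 5.86*(-2.16)^i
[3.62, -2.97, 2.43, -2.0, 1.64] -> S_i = 3.62*(-0.82)^i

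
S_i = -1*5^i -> [-1, -5, -25, -125, -625]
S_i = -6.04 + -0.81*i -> [-6.04, -6.85, -7.66, -8.47, -9.28]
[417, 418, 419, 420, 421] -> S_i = 417 + 1*i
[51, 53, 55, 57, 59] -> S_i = 51 + 2*i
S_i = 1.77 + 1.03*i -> [1.77, 2.8, 3.83, 4.86, 5.89]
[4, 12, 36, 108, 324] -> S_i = 4*3^i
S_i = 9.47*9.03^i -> [9.47, 85.51, 772.19, 6972.9, 62965.26]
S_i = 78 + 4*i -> [78, 82, 86, 90, 94]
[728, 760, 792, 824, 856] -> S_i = 728 + 32*i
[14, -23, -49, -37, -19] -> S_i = Random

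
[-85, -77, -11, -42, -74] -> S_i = Random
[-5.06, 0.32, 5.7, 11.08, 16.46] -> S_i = -5.06 + 5.38*i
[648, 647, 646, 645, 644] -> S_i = 648 + -1*i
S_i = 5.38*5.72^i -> [5.38, 30.77, 176.02, 1006.86, 5759.26]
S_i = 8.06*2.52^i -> [8.06, 20.31, 51.18, 128.98, 325.04]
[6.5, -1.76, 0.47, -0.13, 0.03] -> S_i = 6.50*(-0.27)^i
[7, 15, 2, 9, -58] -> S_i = Random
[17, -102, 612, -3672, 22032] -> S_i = 17*-6^i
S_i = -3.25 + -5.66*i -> [-3.25, -8.91, -14.57, -20.23, -25.89]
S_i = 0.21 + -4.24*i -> [0.21, -4.03, -8.27, -12.51, -16.75]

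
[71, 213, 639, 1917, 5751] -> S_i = 71*3^i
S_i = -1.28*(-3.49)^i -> [-1.28, 4.47, -15.59, 54.41, -189.89]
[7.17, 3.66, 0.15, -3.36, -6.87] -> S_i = 7.17 + -3.51*i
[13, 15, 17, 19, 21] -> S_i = 13 + 2*i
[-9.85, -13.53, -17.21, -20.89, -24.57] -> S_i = -9.85 + -3.68*i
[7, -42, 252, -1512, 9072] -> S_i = 7*-6^i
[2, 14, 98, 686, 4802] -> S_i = 2*7^i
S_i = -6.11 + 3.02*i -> [-6.11, -3.09, -0.07, 2.95, 5.97]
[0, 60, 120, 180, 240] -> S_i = 0 + 60*i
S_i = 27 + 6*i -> [27, 33, 39, 45, 51]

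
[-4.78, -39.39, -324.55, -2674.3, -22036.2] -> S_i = -4.78*8.24^i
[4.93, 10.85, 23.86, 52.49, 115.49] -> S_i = 4.93*2.20^i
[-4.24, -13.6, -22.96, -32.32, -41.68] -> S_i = -4.24 + -9.36*i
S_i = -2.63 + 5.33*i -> [-2.63, 2.7, 8.03, 13.36, 18.69]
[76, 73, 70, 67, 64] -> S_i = 76 + -3*i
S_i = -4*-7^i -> [-4, 28, -196, 1372, -9604]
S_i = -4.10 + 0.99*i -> [-4.1, -3.11, -2.12, -1.13, -0.14]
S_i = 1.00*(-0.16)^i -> [1.0, -0.16, 0.03, -0.0, 0.0]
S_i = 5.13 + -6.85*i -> [5.13, -1.72, -8.57, -15.42, -22.27]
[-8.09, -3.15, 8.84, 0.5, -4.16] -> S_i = Random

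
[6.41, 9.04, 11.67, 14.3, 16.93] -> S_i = 6.41 + 2.63*i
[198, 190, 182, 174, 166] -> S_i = 198 + -8*i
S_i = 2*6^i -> [2, 12, 72, 432, 2592]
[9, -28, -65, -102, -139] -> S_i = 9 + -37*i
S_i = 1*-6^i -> [1, -6, 36, -216, 1296]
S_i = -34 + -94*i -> [-34, -128, -222, -316, -410]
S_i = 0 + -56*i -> [0, -56, -112, -168, -224]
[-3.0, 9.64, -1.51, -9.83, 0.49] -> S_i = Random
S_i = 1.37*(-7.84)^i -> [1.37, -10.74, 84.21, -660.19, 5175.89]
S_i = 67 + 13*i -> [67, 80, 93, 106, 119]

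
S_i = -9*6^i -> [-9, -54, -324, -1944, -11664]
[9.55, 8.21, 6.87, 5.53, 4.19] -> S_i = 9.55 + -1.34*i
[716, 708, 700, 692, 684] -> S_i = 716 + -8*i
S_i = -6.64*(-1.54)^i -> [-6.64, 10.23, -15.75, 24.25, -37.35]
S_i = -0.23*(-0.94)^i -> [-0.23, 0.22, -0.2, 0.19, -0.18]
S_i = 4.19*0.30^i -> [4.19, 1.26, 0.38, 0.11, 0.03]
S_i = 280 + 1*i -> [280, 281, 282, 283, 284]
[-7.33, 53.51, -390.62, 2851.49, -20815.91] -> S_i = -7.33*(-7.30)^i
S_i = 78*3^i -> [78, 234, 702, 2106, 6318]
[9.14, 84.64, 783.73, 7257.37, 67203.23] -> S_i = 9.14*9.26^i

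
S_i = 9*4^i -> [9, 36, 144, 576, 2304]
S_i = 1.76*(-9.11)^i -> [1.76, -16.03, 146.07, -1330.66, 12122.33]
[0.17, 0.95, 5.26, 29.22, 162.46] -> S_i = 0.17*5.56^i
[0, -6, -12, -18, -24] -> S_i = 0 + -6*i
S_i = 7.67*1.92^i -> [7.67, 14.73, 28.27, 54.29, 104.23]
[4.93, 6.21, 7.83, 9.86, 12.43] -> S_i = 4.93*1.26^i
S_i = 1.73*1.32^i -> [1.73, 2.28, 3.01, 3.98, 5.25]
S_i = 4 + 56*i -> [4, 60, 116, 172, 228]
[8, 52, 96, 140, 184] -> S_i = 8 + 44*i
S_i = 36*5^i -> [36, 180, 900, 4500, 22500]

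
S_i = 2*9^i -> [2, 18, 162, 1458, 13122]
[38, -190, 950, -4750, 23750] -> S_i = 38*-5^i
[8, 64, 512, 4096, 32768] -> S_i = 8*8^i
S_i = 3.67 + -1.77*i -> [3.67, 1.9, 0.13, -1.64, -3.41]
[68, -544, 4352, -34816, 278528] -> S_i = 68*-8^i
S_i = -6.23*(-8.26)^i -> [-6.23, 51.46, -425.06, 3510.98, -29000.68]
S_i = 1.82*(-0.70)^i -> [1.82, -1.27, 0.89, -0.62, 0.44]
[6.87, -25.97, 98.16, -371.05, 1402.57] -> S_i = 6.87*(-3.78)^i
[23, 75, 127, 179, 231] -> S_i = 23 + 52*i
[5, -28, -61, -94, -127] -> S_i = 5 + -33*i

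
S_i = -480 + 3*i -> [-480, -477, -474, -471, -468]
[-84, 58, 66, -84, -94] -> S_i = Random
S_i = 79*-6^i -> [79, -474, 2844, -17064, 102384]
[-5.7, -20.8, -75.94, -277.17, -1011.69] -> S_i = -5.70*3.65^i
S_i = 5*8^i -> [5, 40, 320, 2560, 20480]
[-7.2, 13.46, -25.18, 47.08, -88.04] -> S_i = -7.20*(-1.87)^i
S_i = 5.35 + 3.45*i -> [5.35, 8.8, 12.25, 15.7, 19.15]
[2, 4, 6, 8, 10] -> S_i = 2 + 2*i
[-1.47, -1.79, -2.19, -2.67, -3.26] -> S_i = -1.47*1.22^i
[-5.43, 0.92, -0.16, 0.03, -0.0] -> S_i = -5.43*(-0.17)^i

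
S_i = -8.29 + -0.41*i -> [-8.29, -8.7, -9.11, -9.52, -9.93]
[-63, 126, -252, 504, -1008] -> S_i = -63*-2^i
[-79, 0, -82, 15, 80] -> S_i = Random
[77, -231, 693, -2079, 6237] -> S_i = 77*-3^i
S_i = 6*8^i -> [6, 48, 384, 3072, 24576]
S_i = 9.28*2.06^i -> [9.28, 19.12, 39.38, 81.12, 167.12]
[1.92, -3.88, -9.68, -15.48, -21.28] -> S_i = 1.92 + -5.80*i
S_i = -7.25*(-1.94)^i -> [-7.25, 14.06, -27.29, 52.94, -102.69]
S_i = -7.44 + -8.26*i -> [-7.44, -15.7, -23.96, -32.22, -40.48]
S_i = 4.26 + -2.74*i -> [4.26, 1.52, -1.22, -3.96, -6.7]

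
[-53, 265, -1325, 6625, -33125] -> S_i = -53*-5^i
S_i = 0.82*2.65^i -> [0.82, 2.17, 5.76, 15.26, 40.44]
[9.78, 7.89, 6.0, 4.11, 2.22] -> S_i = 9.78 + -1.89*i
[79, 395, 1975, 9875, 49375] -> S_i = 79*5^i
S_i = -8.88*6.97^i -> [-8.88, -61.89, -431.4, -3006.85, -20957.72]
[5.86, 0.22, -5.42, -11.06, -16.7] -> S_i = 5.86 + -5.64*i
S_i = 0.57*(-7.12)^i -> [0.57, -4.06, 28.9, -205.74, 1464.86]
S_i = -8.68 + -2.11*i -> [-8.68, -10.79, -12.9, -15.01, -17.12]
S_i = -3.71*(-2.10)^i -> [-3.71, 7.79, -16.36, 34.36, -72.15]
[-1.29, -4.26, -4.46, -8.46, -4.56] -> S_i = Random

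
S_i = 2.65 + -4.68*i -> [2.65, -2.03, -6.71, -11.39, -16.07]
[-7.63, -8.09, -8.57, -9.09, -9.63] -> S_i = -7.63*1.06^i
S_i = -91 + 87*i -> [-91, -4, 83, 170, 257]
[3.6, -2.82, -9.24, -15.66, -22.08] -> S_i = 3.60 + -6.42*i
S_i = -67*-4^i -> [-67, 268, -1072, 4288, -17152]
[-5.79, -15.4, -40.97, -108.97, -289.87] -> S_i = -5.79*2.66^i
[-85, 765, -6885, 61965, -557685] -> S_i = -85*-9^i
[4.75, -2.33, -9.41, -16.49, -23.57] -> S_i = 4.75 + -7.08*i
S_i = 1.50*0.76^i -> [1.5, 1.14, 0.87, 0.66, 0.5]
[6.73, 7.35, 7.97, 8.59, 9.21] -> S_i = 6.73 + 0.62*i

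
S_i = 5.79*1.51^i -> [5.79, 8.74, 13.2, 19.93, 30.1]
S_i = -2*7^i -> [-2, -14, -98, -686, -4802]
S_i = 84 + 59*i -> [84, 143, 202, 261, 320]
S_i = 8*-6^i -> [8, -48, 288, -1728, 10368]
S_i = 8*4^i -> [8, 32, 128, 512, 2048]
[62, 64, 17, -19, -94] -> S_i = Random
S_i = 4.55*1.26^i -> [4.55, 5.73, 7.22, 9.1, 11.47]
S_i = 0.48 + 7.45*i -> [0.48, 7.93, 15.38, 22.83, 30.28]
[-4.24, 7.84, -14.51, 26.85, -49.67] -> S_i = -4.24*(-1.85)^i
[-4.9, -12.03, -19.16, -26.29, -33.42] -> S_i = -4.90 + -7.13*i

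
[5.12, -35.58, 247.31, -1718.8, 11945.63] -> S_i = 5.12*(-6.95)^i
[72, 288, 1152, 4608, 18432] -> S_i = 72*4^i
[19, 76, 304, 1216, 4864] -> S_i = 19*4^i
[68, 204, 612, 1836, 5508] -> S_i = 68*3^i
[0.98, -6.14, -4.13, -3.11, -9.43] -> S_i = Random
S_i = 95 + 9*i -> [95, 104, 113, 122, 131]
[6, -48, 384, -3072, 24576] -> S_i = 6*-8^i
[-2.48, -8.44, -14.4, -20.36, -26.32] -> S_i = -2.48 + -5.96*i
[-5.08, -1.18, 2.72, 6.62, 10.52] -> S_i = -5.08 + 3.90*i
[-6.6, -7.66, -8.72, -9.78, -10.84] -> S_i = -6.60 + -1.06*i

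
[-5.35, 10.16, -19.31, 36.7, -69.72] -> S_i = -5.35*(-1.90)^i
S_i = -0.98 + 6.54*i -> [-0.98, 5.56, 12.1, 18.64, 25.18]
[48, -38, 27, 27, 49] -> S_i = Random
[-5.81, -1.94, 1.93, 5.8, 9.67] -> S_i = -5.81 + 3.87*i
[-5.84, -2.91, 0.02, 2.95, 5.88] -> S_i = -5.84 + 2.93*i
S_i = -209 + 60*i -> [-209, -149, -89, -29, 31]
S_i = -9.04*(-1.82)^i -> [-9.04, 16.45, -29.94, 54.5, -99.19]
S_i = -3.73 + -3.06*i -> [-3.73, -6.79, -9.85, -12.91, -15.97]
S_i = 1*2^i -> [1, 2, 4, 8, 16]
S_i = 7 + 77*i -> [7, 84, 161, 238, 315]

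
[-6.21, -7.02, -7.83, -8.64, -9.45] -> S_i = -6.21 + -0.81*i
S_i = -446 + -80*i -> [-446, -526, -606, -686, -766]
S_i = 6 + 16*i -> [6, 22, 38, 54, 70]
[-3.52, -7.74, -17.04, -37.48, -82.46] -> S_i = -3.52*2.20^i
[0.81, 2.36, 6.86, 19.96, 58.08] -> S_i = 0.81*2.91^i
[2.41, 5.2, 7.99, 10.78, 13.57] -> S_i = 2.41 + 2.79*i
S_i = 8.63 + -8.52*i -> [8.63, 0.11, -8.41, -16.93, -25.45]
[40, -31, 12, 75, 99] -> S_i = Random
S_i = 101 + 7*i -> [101, 108, 115, 122, 129]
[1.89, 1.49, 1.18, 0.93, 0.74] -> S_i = 1.89*0.79^i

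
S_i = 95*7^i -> [95, 665, 4655, 32585, 228095]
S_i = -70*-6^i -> [-70, 420, -2520, 15120, -90720]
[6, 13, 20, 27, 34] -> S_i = 6 + 7*i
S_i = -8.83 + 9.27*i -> [-8.83, 0.44, 9.71, 18.98, 28.25]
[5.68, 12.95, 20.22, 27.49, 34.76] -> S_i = 5.68 + 7.27*i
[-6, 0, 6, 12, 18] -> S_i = -6 + 6*i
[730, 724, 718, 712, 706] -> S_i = 730 + -6*i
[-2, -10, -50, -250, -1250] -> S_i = -2*5^i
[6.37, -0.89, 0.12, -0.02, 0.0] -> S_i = 6.37*(-0.14)^i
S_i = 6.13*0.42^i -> [6.13, 2.57, 1.08, 0.45, 0.19]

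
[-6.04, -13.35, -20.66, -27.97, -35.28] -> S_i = -6.04 + -7.31*i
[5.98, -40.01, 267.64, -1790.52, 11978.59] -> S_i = 5.98*(-6.69)^i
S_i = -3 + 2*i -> [-3, -1, 1, 3, 5]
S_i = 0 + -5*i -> [0, -5, -10, -15, -20]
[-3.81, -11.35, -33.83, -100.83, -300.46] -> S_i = -3.81*2.98^i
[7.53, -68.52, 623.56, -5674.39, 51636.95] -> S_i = 7.53*(-9.10)^i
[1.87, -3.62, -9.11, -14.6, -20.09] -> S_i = 1.87 + -5.49*i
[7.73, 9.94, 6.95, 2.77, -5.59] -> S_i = Random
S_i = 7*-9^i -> [7, -63, 567, -5103, 45927]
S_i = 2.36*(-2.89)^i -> [2.36, -6.82, 19.71, -56.96, 164.63]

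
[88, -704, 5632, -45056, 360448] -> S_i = 88*-8^i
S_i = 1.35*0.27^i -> [1.35, 0.36, 0.1, 0.03, 0.01]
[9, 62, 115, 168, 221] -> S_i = 9 + 53*i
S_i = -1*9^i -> [-1, -9, -81, -729, -6561]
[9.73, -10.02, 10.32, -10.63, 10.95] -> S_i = 9.73*(-1.03)^i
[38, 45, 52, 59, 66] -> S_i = 38 + 7*i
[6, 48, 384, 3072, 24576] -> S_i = 6*8^i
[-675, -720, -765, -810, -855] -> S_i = -675 + -45*i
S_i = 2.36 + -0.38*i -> [2.36, 1.98, 1.6, 1.22, 0.84]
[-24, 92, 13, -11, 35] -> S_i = Random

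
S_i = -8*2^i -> [-8, -16, -32, -64, -128]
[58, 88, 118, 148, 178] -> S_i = 58 + 30*i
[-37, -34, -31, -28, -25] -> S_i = -37 + 3*i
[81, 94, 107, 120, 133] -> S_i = 81 + 13*i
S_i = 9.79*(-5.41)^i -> [9.79, -52.96, 286.53, -1550.15, 8386.33]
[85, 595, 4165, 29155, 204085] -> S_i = 85*7^i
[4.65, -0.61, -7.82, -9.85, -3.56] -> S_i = Random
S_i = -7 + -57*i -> [-7, -64, -121, -178, -235]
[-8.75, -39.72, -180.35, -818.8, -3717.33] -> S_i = -8.75*4.54^i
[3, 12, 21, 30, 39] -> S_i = 3 + 9*i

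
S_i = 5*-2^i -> [5, -10, 20, -40, 80]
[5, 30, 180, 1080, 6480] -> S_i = 5*6^i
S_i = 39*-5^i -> [39, -195, 975, -4875, 24375]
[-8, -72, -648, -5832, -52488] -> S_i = -8*9^i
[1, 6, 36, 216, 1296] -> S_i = 1*6^i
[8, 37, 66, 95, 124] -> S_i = 8 + 29*i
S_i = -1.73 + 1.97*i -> [-1.73, 0.24, 2.21, 4.18, 6.15]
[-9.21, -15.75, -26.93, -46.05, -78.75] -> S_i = -9.21*1.71^i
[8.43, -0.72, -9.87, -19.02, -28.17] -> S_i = 8.43 + -9.15*i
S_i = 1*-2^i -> [1, -2, 4, -8, 16]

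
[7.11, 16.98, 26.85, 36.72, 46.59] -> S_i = 7.11 + 9.87*i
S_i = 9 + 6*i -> [9, 15, 21, 27, 33]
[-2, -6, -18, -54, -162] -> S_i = -2*3^i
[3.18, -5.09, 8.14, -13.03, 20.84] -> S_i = 3.18*(-1.60)^i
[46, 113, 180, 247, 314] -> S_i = 46 + 67*i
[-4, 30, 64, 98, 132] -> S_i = -4 + 34*i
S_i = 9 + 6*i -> [9, 15, 21, 27, 33]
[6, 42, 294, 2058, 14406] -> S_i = 6*7^i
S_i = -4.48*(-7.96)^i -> [-4.48, 35.66, -283.86, 2259.53, -17985.82]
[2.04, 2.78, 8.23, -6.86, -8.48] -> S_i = Random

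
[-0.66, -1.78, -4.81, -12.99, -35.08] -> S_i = -0.66*2.70^i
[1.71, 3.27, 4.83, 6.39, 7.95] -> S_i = 1.71 + 1.56*i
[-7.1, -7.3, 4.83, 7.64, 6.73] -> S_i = Random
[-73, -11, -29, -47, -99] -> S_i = Random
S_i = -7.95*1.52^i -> [-7.95, -12.08, -18.37, -27.92, -42.44]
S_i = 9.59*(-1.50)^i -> [9.59, -14.38, 21.58, -32.37, 48.55]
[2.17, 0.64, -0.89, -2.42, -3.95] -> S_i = 2.17 + -1.53*i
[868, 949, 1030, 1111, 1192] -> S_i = 868 + 81*i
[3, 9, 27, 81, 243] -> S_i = 3*3^i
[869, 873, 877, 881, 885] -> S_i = 869 + 4*i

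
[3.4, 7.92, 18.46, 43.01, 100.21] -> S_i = 3.40*2.33^i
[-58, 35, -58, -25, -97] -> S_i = Random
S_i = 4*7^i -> [4, 28, 196, 1372, 9604]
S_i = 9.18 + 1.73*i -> [9.18, 10.91, 12.64, 14.37, 16.1]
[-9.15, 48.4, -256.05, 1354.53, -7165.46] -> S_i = -9.15*(-5.29)^i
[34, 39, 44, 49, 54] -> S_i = 34 + 5*i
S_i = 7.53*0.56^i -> [7.53, 4.22, 2.36, 1.32, 0.74]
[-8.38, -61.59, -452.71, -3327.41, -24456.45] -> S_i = -8.38*7.35^i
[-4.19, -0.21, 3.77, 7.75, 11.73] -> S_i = -4.19 + 3.98*i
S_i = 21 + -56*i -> [21, -35, -91, -147, -203]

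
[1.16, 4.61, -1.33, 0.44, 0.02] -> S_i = Random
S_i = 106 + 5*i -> [106, 111, 116, 121, 126]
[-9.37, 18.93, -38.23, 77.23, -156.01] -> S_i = -9.37*(-2.02)^i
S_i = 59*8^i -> [59, 472, 3776, 30208, 241664]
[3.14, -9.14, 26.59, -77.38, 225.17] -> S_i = 3.14*(-2.91)^i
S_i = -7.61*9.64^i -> [-7.61, -73.36, -707.19, -6817.35, -65719.28]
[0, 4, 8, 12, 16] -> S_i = 0 + 4*i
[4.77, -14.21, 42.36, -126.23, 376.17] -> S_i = 4.77*(-2.98)^i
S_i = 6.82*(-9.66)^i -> [6.82, -65.88, 636.41, -6147.74, 59387.2]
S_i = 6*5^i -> [6, 30, 150, 750, 3750]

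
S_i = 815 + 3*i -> [815, 818, 821, 824, 827]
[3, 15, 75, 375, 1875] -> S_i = 3*5^i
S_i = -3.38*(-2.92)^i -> [-3.38, 9.87, -28.82, 84.15, -245.72]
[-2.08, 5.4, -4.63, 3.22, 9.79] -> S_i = Random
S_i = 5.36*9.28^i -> [5.36, 49.74, 461.59, 4283.6, 39751.79]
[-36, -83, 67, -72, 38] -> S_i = Random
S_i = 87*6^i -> [87, 522, 3132, 18792, 112752]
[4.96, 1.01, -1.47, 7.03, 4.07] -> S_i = Random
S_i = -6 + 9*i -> [-6, 3, 12, 21, 30]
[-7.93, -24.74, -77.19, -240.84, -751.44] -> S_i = -7.93*3.12^i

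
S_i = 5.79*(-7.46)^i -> [5.79, -43.19, 322.22, -2403.78, 17932.21]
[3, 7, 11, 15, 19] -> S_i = 3 + 4*i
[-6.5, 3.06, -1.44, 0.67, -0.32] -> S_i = -6.50*(-0.47)^i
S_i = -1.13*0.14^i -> [-1.13, -0.16, -0.02, -0.0, -0.0]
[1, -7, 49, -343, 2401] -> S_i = 1*-7^i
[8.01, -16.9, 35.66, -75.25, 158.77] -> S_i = 8.01*(-2.11)^i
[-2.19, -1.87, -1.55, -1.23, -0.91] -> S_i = -2.19 + 0.32*i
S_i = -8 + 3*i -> [-8, -5, -2, 1, 4]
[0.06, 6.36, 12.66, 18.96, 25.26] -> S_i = 0.06 + 6.30*i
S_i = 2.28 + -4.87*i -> [2.28, -2.59, -7.46, -12.33, -17.2]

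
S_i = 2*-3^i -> [2, -6, 18, -54, 162]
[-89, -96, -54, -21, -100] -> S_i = Random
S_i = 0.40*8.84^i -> [0.4, 3.54, 31.26, 276.32, 2442.69]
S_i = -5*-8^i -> [-5, 40, -320, 2560, -20480]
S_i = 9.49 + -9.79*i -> [9.49, -0.3, -10.09, -19.88, -29.67]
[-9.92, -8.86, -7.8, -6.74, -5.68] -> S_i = -9.92 + 1.06*i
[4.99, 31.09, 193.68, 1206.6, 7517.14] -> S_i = 4.99*6.23^i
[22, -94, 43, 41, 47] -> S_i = Random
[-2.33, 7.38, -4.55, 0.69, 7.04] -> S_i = Random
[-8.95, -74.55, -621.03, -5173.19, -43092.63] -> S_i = -8.95*8.33^i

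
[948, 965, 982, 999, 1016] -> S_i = 948 + 17*i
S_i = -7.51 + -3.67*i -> [-7.51, -11.18, -14.85, -18.52, -22.19]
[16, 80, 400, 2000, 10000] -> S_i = 16*5^i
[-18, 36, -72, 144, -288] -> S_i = -18*-2^i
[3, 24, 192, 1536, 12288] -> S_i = 3*8^i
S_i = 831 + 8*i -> [831, 839, 847, 855, 863]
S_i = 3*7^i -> [3, 21, 147, 1029, 7203]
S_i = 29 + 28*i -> [29, 57, 85, 113, 141]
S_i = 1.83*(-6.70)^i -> [1.83, -12.26, 82.15, -550.4, 3687.66]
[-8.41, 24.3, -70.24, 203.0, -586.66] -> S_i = -8.41*(-2.89)^i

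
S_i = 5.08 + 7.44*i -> [5.08, 12.52, 19.96, 27.4, 34.84]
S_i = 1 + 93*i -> [1, 94, 187, 280, 373]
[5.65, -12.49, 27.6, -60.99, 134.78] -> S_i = 5.65*(-2.21)^i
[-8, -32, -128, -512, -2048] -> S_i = -8*4^i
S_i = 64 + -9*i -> [64, 55, 46, 37, 28]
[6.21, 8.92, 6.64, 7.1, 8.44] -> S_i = Random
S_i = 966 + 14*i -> [966, 980, 994, 1008, 1022]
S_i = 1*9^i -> [1, 9, 81, 729, 6561]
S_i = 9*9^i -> [9, 81, 729, 6561, 59049]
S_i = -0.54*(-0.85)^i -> [-0.54, 0.46, -0.39, 0.33, -0.28]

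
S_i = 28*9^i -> [28, 252, 2268, 20412, 183708]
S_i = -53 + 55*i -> [-53, 2, 57, 112, 167]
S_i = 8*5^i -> [8, 40, 200, 1000, 5000]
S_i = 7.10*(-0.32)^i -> [7.1, -2.27, 0.73, -0.23, 0.07]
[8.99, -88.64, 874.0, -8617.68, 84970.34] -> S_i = 8.99*(-9.86)^i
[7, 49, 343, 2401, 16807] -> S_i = 7*7^i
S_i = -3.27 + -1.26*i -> [-3.27, -4.53, -5.79, -7.05, -8.31]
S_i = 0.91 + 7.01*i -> [0.91, 7.92, 14.93, 21.94, 28.95]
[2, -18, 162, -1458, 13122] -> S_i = 2*-9^i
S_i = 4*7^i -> [4, 28, 196, 1372, 9604]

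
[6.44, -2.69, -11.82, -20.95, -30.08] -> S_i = 6.44 + -9.13*i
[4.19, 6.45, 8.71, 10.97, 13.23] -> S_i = 4.19 + 2.26*i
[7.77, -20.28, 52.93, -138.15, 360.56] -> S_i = 7.77*(-2.61)^i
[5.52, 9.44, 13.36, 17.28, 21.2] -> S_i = 5.52 + 3.92*i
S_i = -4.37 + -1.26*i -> [-4.37, -5.63, -6.89, -8.15, -9.41]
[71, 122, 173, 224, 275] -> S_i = 71 + 51*i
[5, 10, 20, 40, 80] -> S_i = 5*2^i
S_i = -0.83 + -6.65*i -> [-0.83, -7.48, -14.13, -20.78, -27.43]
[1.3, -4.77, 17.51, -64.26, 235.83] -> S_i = 1.30*(-3.67)^i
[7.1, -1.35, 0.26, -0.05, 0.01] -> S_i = 7.10*(-0.19)^i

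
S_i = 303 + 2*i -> [303, 305, 307, 309, 311]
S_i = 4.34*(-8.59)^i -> [4.34, -37.28, 320.24, -2750.86, 23629.93]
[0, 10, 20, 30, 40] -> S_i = 0 + 10*i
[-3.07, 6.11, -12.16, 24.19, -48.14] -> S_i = -3.07*(-1.99)^i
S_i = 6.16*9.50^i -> [6.16, 58.52, 555.94, 5281.43, 50173.58]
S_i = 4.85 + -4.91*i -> [4.85, -0.06, -4.97, -9.88, -14.79]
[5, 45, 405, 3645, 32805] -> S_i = 5*9^i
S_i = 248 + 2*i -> [248, 250, 252, 254, 256]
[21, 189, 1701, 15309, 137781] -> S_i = 21*9^i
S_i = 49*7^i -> [49, 343, 2401, 16807, 117649]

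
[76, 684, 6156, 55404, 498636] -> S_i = 76*9^i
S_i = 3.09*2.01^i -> [3.09, 6.21, 12.48, 25.09, 50.44]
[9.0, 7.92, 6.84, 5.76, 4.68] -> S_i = 9.00 + -1.08*i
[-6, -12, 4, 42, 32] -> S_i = Random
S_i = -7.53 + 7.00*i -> [-7.53, -0.53, 6.47, 13.47, 20.47]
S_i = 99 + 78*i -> [99, 177, 255, 333, 411]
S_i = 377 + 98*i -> [377, 475, 573, 671, 769]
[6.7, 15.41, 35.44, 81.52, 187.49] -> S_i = 6.70*2.30^i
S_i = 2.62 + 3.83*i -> [2.62, 6.45, 10.28, 14.11, 17.94]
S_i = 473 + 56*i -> [473, 529, 585, 641, 697]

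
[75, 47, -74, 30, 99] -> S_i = Random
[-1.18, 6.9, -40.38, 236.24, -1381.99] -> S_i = -1.18*(-5.85)^i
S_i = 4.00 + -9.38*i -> [4.0, -5.38, -14.76, -24.14, -33.52]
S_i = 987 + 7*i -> [987, 994, 1001, 1008, 1015]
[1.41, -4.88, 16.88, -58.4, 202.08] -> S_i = 1.41*(-3.46)^i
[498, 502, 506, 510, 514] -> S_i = 498 + 4*i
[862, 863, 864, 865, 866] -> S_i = 862 + 1*i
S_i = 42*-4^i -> [42, -168, 672, -2688, 10752]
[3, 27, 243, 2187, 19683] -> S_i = 3*9^i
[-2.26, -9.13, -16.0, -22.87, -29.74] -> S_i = -2.26 + -6.87*i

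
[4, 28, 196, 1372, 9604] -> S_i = 4*7^i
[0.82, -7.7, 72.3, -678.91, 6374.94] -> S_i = 0.82*(-9.39)^i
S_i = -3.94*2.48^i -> [-3.94, -9.77, -24.23, -60.1, -149.04]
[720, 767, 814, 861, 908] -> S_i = 720 + 47*i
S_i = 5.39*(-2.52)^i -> [5.39, -13.58, 34.23, -86.26, 217.37]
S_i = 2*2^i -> [2, 4, 8, 16, 32]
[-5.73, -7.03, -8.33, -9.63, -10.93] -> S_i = -5.73 + -1.30*i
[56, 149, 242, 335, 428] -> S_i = 56 + 93*i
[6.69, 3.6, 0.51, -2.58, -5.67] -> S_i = 6.69 + -3.09*i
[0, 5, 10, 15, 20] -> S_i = 0 + 5*i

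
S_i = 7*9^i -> [7, 63, 567, 5103, 45927]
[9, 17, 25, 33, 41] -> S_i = 9 + 8*i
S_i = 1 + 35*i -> [1, 36, 71, 106, 141]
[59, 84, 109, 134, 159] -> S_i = 59 + 25*i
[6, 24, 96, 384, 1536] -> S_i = 6*4^i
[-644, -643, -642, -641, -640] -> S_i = -644 + 1*i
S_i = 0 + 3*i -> [0, 3, 6, 9, 12]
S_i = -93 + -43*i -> [-93, -136, -179, -222, -265]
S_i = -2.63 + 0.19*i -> [-2.63, -2.44, -2.25, -2.06, -1.87]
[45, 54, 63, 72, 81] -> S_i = 45 + 9*i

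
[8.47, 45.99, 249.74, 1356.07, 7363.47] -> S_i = 8.47*5.43^i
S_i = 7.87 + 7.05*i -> [7.87, 14.92, 21.97, 29.02, 36.07]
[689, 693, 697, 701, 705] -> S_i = 689 + 4*i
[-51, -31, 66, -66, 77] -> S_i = Random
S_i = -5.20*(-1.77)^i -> [-5.2, 9.2, -16.29, 28.84, -51.04]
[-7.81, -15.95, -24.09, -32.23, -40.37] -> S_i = -7.81 + -8.14*i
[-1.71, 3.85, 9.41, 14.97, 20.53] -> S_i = -1.71 + 5.56*i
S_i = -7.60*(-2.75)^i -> [-7.6, 20.9, -57.47, 158.06, -434.65]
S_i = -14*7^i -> [-14, -98, -686, -4802, -33614]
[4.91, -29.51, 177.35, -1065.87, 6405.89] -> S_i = 4.91*(-6.01)^i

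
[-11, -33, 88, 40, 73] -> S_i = Random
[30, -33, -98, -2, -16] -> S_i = Random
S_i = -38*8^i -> [-38, -304, -2432, -19456, -155648]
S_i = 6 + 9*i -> [6, 15, 24, 33, 42]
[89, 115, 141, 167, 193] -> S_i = 89 + 26*i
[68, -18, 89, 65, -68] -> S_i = Random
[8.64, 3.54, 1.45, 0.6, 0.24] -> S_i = 8.64*0.41^i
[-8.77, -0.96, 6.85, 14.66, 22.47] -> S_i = -8.77 + 7.81*i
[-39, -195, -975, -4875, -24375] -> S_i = -39*5^i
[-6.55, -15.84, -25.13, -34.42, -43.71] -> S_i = -6.55 + -9.29*i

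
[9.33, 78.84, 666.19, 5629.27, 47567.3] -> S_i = 9.33*8.45^i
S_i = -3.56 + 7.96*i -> [-3.56, 4.4, 12.36, 20.32, 28.28]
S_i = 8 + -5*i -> [8, 3, -2, -7, -12]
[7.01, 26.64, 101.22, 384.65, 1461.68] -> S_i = 7.01*3.80^i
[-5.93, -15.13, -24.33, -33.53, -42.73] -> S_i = -5.93 + -9.20*i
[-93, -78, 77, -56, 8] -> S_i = Random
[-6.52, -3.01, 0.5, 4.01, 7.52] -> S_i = -6.52 + 3.51*i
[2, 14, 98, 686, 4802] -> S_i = 2*7^i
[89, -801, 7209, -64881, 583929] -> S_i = 89*-9^i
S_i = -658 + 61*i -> [-658, -597, -536, -475, -414]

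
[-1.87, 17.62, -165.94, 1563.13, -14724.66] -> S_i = -1.87*(-9.42)^i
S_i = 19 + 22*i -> [19, 41, 63, 85, 107]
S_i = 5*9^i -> [5, 45, 405, 3645, 32805]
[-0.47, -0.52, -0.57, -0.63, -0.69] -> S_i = -0.47*1.10^i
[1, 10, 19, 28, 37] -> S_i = 1 + 9*i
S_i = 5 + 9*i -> [5, 14, 23, 32, 41]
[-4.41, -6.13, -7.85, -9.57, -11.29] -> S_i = -4.41 + -1.72*i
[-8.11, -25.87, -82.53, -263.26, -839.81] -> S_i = -8.11*3.19^i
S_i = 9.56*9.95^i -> [9.56, 95.12, 946.46, 9417.32, 93702.29]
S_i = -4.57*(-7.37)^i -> [-4.57, 33.68, -248.23, 1829.44, -13482.99]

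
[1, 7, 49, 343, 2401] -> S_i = 1*7^i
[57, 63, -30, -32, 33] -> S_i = Random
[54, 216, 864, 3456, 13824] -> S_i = 54*4^i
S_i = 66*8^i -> [66, 528, 4224, 33792, 270336]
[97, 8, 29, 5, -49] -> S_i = Random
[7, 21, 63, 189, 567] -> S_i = 7*3^i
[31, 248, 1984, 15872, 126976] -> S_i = 31*8^i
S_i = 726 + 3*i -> [726, 729, 732, 735, 738]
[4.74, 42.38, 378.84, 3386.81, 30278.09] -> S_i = 4.74*8.94^i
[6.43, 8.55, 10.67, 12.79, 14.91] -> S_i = 6.43 + 2.12*i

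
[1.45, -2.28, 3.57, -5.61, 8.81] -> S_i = 1.45*(-1.57)^i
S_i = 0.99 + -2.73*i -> [0.99, -1.74, -4.47, -7.2, -9.93]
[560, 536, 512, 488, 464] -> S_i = 560 + -24*i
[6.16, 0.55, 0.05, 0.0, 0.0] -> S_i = 6.16*0.09^i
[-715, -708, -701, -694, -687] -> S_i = -715 + 7*i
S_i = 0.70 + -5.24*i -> [0.7, -4.54, -9.78, -15.02, -20.26]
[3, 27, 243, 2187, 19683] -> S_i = 3*9^i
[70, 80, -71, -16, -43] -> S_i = Random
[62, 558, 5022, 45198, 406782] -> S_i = 62*9^i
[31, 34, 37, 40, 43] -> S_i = 31 + 3*i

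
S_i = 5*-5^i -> [5, -25, 125, -625, 3125]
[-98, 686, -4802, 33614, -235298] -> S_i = -98*-7^i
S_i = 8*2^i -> [8, 16, 32, 64, 128]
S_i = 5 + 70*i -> [5, 75, 145, 215, 285]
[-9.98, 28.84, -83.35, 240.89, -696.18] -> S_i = -9.98*(-2.89)^i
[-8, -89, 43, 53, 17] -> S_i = Random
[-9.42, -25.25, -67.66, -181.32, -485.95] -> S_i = -9.42*2.68^i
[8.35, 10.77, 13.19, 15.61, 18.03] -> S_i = 8.35 + 2.42*i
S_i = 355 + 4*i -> [355, 359, 363, 367, 371]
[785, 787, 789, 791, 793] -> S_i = 785 + 2*i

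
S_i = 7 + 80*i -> [7, 87, 167, 247, 327]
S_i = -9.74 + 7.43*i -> [-9.74, -2.31, 5.12, 12.55, 19.98]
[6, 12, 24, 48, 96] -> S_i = 6*2^i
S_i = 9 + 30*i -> [9, 39, 69, 99, 129]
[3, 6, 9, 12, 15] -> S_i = 3 + 3*i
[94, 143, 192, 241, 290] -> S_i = 94 + 49*i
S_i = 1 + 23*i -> [1, 24, 47, 70, 93]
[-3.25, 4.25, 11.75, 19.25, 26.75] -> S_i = -3.25 + 7.50*i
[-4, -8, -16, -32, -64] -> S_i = -4*2^i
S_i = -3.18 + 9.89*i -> [-3.18, 6.71, 16.6, 26.49, 36.38]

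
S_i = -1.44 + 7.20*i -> [-1.44, 5.76, 12.96, 20.16, 27.36]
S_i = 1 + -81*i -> [1, -80, -161, -242, -323]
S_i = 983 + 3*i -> [983, 986, 989, 992, 995]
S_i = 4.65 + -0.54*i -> [4.65, 4.11, 3.57, 3.03, 2.49]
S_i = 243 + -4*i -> [243, 239, 235, 231, 227]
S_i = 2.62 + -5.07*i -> [2.62, -2.45, -7.52, -12.59, -17.66]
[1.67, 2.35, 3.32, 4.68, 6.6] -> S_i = 1.67*1.41^i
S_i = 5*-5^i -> [5, -25, 125, -625, 3125]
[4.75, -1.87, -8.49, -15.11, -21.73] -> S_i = 4.75 + -6.62*i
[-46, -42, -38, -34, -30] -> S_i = -46 + 4*i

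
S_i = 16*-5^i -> [16, -80, 400, -2000, 10000]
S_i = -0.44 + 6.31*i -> [-0.44, 5.87, 12.18, 18.49, 24.8]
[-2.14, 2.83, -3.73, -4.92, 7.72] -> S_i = Random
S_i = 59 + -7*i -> [59, 52, 45, 38, 31]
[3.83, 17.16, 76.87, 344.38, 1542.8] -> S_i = 3.83*4.48^i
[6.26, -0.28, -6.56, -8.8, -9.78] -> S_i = Random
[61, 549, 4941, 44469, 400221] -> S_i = 61*9^i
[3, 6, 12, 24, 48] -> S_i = 3*2^i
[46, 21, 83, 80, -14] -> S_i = Random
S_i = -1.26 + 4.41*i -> [-1.26, 3.15, 7.56, 11.97, 16.38]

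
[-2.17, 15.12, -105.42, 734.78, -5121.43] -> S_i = -2.17*(-6.97)^i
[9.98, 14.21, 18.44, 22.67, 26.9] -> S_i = 9.98 + 4.23*i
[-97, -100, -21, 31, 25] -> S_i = Random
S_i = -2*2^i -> [-2, -4, -8, -16, -32]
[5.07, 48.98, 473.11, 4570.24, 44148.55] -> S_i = 5.07*9.66^i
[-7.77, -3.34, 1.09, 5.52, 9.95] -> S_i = -7.77 + 4.43*i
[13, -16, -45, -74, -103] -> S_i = 13 + -29*i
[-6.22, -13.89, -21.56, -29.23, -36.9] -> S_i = -6.22 + -7.67*i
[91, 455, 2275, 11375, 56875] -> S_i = 91*5^i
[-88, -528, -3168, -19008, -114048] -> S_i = -88*6^i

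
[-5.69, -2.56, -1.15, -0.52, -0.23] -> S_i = -5.69*0.45^i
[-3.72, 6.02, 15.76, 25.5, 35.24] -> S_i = -3.72 + 9.74*i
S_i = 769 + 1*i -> [769, 770, 771, 772, 773]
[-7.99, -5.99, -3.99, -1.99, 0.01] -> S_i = -7.99 + 2.00*i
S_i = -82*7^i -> [-82, -574, -4018, -28126, -196882]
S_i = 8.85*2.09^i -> [8.85, 18.5, 38.66, 80.79, 168.86]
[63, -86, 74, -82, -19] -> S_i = Random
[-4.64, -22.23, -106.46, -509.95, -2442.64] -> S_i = -4.64*4.79^i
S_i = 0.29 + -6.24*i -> [0.29, -5.95, -12.19, -18.43, -24.67]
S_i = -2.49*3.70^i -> [-2.49, -9.21, -34.09, -126.13, -466.67]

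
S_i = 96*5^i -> [96, 480, 2400, 12000, 60000]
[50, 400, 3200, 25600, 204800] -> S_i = 50*8^i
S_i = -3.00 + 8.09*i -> [-3.0, 5.09, 13.18, 21.27, 29.36]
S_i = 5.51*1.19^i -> [5.51, 6.56, 7.8, 9.29, 11.05]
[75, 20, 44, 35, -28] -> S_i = Random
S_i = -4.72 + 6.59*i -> [-4.72, 1.87, 8.46, 15.05, 21.64]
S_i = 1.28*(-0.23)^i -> [1.28, -0.29, 0.07, -0.02, 0.0]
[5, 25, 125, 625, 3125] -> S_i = 5*5^i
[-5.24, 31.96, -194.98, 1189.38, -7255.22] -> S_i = -5.24*(-6.10)^i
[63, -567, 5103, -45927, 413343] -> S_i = 63*-9^i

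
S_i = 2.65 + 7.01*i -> [2.65, 9.66, 16.67, 23.68, 30.69]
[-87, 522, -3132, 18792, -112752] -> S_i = -87*-6^i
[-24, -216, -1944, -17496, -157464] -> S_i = -24*9^i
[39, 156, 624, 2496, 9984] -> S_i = 39*4^i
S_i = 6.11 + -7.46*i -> [6.11, -1.35, -8.81, -16.27, -23.73]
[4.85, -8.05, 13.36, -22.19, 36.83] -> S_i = 4.85*(-1.66)^i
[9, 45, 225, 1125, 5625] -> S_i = 9*5^i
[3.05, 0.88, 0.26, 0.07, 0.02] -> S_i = 3.05*0.29^i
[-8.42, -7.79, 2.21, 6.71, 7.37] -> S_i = Random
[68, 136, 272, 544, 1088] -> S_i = 68*2^i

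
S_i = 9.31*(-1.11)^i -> [9.31, -10.33, 11.47, -12.73, 14.13]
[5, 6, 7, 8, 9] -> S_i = 5 + 1*i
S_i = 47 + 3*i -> [47, 50, 53, 56, 59]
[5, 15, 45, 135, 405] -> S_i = 5*3^i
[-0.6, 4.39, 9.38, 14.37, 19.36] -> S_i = -0.60 + 4.99*i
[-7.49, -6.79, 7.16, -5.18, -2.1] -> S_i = Random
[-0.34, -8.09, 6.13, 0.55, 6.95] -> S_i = Random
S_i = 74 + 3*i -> [74, 77, 80, 83, 86]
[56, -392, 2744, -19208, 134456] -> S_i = 56*-7^i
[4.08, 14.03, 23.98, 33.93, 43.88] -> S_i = 4.08 + 9.95*i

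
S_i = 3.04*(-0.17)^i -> [3.04, -0.52, 0.09, -0.01, 0.0]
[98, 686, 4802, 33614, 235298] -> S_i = 98*7^i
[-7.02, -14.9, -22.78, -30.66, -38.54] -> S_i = -7.02 + -7.88*i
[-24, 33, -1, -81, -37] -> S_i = Random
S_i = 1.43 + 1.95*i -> [1.43, 3.38, 5.33, 7.28, 9.23]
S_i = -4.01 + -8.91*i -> [-4.01, -12.92, -21.83, -30.74, -39.65]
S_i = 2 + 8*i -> [2, 10, 18, 26, 34]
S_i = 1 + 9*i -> [1, 10, 19, 28, 37]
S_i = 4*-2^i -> [4, -8, 16, -32, 64]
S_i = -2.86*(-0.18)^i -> [-2.86, 0.51, -0.09, 0.02, -0.0]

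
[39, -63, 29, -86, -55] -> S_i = Random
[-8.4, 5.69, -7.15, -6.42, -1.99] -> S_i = Random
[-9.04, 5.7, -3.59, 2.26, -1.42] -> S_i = -9.04*(-0.63)^i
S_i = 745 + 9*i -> [745, 754, 763, 772, 781]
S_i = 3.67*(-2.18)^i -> [3.67, -8.0, 17.44, -38.02, 82.89]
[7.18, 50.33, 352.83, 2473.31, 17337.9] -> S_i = 7.18*7.01^i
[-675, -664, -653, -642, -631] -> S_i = -675 + 11*i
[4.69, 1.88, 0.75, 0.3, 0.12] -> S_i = 4.69*0.40^i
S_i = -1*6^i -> [-1, -6, -36, -216, -1296]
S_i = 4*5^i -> [4, 20, 100, 500, 2500]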